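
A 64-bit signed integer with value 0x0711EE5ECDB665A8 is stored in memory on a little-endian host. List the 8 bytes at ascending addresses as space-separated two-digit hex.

Split into bytes (most-significant first): 07 11 EE 5E CD B6 65 A8.
Little-endian stores the least-significant byte at the lowest address.
So at ascending addresses the bytes are A8 65 B6 CD 5E EE 11 07.

A8 65 B6 CD 5E EE 11 07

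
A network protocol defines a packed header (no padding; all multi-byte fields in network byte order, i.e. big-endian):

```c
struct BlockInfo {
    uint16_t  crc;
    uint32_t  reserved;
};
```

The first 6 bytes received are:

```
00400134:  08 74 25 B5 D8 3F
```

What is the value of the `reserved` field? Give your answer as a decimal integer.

632674367

`reserved` follows `crc` (2 bytes), so it starts at byte offset 2 and occupies 4 bytes.
Bytes at offsets 2..5: 25 B5 D8 3F.
In big-endian order the high byte comes first in memory.
The bytes are already most-significant first: 0x25B5D83F.
0x25B5D83F = 632674367.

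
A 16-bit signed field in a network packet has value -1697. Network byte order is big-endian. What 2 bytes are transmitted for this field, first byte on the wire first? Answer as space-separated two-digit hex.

F9 5F

Two's complement of -1697 in 16 bits: 1697 = 0x06A1; invert → 0xF95E; add 1 → 0xF95F.
Split into bytes (most-significant first): F9 5F.
In big-endian order the high byte comes first in memory.
So the memory order matches the most-significant-first order: F9 5F.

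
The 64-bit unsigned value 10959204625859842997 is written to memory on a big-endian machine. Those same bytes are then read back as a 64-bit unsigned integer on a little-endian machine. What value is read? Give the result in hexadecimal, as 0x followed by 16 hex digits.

10959204625859842997 in 64-bit hexadecimal is 0x9816EA8AF93193B5.
Stored big-endian, the bytes at ascending addresses are 98 16 EA 8A F9 31 93 B5.
Read back as little-endian, the first byte is least significant, giving 0xB59331F98AEA1698.

0xB59331F98AEA1698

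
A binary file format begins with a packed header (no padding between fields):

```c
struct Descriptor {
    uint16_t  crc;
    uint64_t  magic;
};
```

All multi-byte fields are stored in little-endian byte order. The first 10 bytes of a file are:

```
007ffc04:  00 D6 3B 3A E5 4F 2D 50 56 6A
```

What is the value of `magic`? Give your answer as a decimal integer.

`magic` follows `crc` (2 bytes), so it starts at byte offset 2 and occupies 8 bytes.
Bytes at offsets 2..9: 3B 3A E5 4F 2D 50 56 6A.
Little-endian stores the least-significant byte at the lowest address.
Reassemble most-significant byte first: 6A 56 50 2D 4F E5 3A 3B → 0x6A56502D4FE53A3B.
0x6A56502D4FE53A3B = 7662399971561650747.

7662399971561650747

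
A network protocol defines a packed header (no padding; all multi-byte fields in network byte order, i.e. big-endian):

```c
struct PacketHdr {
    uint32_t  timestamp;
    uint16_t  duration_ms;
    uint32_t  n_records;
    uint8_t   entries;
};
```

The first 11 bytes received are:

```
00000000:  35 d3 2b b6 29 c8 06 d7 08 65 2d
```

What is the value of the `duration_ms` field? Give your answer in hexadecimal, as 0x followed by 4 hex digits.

`duration_ms` follows `timestamp` (4 bytes), so it starts at byte offset 4 and occupies 2 bytes.
Bytes at offsets 4..5: 29 C8.
Big-endian: lowest address holds the most-significant byte.
The bytes are already most-significant first: 0x29C8.

0x29C8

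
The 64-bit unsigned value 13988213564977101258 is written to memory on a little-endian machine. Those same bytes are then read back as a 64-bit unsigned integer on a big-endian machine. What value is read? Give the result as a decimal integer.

14607921159973249218

13988213564977101258 in 64-bit hexadecimal is 0xC2201E1FE6C2B9CA.
Stored little-endian, the bytes at ascending addresses are CA B9 C2 E6 1F 1E 20 C2.
Read back as big-endian, the last byte is least significant, giving 0xCAB9C2E61F1E20C2.
0xCAB9C2E61F1E20C2 = 14607921159973249218.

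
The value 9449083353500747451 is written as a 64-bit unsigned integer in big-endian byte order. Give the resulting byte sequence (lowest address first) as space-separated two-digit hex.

83 21 E3 3F 22 78 06 BB

9449083353500747451 in hexadecimal, padded to 64 bits, is 0x8321E33F227806BB.
Split into bytes (most-significant first): 83 21 E3 3F 22 78 06 BB.
Big-endian stores the most-significant byte at the lowest address.
So the memory order matches the most-significant-first order: 83 21 E3 3F 22 78 06 BB.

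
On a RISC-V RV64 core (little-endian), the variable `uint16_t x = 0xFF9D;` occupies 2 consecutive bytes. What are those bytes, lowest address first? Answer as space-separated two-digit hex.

9D FF

Split into bytes (most-significant first): FF 9D.
Little-endian stores the least-significant byte at the lowest address.
So at ascending addresses the bytes are 9D FF.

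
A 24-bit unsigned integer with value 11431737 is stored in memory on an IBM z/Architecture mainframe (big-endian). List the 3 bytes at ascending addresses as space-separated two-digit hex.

11431737 in hexadecimal, padded to 24 bits, is 0xAE6F39.
Split into bytes (most-significant first): AE 6F 39.
Big-endian stores the most-significant byte at the lowest address.
So the memory order matches the most-significant-first order: AE 6F 39.

AE 6F 39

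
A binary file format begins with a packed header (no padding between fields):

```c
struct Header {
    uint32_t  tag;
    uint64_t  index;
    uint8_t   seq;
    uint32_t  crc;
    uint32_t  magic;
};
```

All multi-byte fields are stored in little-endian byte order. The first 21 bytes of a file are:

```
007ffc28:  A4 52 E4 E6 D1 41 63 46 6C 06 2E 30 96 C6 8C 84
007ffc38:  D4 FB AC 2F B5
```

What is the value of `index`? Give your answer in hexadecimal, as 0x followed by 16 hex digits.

`index` follows `tag` (4 bytes), so it starts at byte offset 4 and occupies 8 bytes.
Bytes at offsets 4..11: D1 41 63 46 6C 06 2E 30.
Little-endian stores the least-significant byte at the lowest address.
Reassemble most-significant byte first: 30 2E 06 6C 46 63 41 D1 → 0x302E066C466341D1.

0x302E066C466341D1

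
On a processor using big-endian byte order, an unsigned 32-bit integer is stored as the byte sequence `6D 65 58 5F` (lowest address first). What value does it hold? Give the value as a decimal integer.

In big-endian order the high byte comes first in memory.
The bytes are already most-significant first: 0x6D65585F.
0x6D65585F = 1835358303.

1835358303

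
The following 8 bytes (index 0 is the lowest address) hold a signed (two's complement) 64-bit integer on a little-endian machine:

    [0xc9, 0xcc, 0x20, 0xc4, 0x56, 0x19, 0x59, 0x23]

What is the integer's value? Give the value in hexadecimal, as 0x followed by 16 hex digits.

Little-endian stores the least-significant byte at the lowest address.
Reassemble most-significant byte first: 23 59 19 56 C4 20 CC C9 → 0x23591956C420CCC9.

0x23591956C420CCC9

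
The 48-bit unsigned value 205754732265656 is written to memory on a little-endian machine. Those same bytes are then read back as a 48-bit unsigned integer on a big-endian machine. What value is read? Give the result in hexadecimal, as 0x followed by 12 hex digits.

205754732265656 in 48-bit hexadecimal is 0xBB2201BA40B8.
Stored little-endian, the bytes at ascending addresses are B8 40 BA 01 22 BB.
Read back as big-endian, the last byte is least significant, giving 0xB840BA0122BB.

0xB840BA0122BB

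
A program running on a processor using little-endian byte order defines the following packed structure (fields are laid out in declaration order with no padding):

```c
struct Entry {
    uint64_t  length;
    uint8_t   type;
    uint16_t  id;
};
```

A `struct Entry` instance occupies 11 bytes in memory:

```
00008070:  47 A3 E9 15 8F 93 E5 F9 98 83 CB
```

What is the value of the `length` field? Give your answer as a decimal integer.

18006960927868035911

`length` is the first field, at byte offset 0, occupying 8 bytes.
Bytes at offsets 0..7: 47 A3 E9 15 8F 93 E5 F9.
Little-endian: lowest address holds the least-significant byte.
Reassemble most-significant byte first: F9 E5 93 8F 15 E9 A3 47 → 0xF9E5938F15E9A347.
0xF9E5938F15E9A347 = 18006960927868035911.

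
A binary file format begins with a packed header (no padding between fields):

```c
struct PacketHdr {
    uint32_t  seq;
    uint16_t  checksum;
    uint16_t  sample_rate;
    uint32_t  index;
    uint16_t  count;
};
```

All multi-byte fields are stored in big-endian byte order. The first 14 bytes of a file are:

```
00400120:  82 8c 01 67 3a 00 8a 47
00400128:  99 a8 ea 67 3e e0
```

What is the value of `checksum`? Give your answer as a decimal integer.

14848

`checksum` follows `seq` (4 bytes), so it starts at byte offset 4 and occupies 2 bytes.
Bytes at offsets 4..5: 3A 00.
Big-endian stores the most-significant byte at the lowest address.
The bytes are already most-significant first: 0x3A00.
0x3A00 = 14848.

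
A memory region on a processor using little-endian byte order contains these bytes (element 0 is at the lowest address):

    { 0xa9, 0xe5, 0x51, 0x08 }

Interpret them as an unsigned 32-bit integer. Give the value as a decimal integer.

In little-endian order the low byte comes first in memory.
Reassemble most-significant byte first: 08 51 E5 A9 → 0x0851E5A9.
0x0851E5A9 = 139584937.

139584937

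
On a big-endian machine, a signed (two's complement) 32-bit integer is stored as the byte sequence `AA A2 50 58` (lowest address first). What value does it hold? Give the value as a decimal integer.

-1432203176

In big-endian order the high byte comes first in memory.
The bytes are already most-significant first: 0xAAA25058.
Top bit is set, so as a signed 32-bit value this is 0xAAA25058 − 2^32 = -1432203176.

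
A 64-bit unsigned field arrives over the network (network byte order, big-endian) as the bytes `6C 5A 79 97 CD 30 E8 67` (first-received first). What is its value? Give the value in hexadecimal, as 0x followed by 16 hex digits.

In big-endian order the high byte comes first in memory.
The bytes are already most-significant first: 0x6C5A7997CD30E867.

0x6C5A7997CD30E867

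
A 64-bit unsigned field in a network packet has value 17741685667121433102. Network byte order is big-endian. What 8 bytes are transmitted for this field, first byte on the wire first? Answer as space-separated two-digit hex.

17741685667121433102 in hexadecimal, padded to 64 bits, is 0xF637211D61698A0E.
Split into bytes (most-significant first): F6 37 21 1D 61 69 8A 0E.
In big-endian order the high byte comes first in memory.
So the memory order matches the most-significant-first order: F6 37 21 1D 61 69 8A 0E.

F6 37 21 1D 61 69 8A 0E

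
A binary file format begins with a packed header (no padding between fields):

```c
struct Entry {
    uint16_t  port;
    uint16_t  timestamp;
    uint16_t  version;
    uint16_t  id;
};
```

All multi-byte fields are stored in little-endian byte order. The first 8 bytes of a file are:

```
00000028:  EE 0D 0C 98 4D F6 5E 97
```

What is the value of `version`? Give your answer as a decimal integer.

63053

`version` follows `port` (2 B), `timestamp` (2 B), so it starts at offset 2 + 2 = 4 and occupies 2 bytes.
Bytes at offsets 4..5: 4D F6.
Little-endian: lowest address holds the least-significant byte.
Reassemble most-significant byte first: F6 4D → 0xF64D.
0xF64D = 63053.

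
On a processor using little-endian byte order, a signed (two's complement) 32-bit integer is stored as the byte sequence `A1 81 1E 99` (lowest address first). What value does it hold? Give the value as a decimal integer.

Little-endian stores the least-significant byte at the lowest address.
Reassemble most-significant byte first: 99 1E 81 A1 → 0x991E81A1.
Top bit is set, so as a signed 32-bit value this is 0x991E81A1 − 2^32 = -1726053983.

-1726053983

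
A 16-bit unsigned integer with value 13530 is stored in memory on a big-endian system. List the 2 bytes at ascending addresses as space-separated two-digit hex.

34 DA

13530 in hexadecimal, padded to 16 bits, is 0x34DA.
Split into bytes (most-significant first): 34 DA.
Big-endian: lowest address holds the most-significant byte.
So the memory order matches the most-significant-first order: 34 DA.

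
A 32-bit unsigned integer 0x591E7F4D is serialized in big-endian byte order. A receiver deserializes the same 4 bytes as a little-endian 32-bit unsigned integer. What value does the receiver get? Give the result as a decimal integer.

1300176473

Stored big-endian, the bytes at ascending addresses are 59 1E 7F 4D.
Read back as little-endian, the first byte is least significant, giving 0x4D7F1E59.
0x4D7F1E59 = 1300176473.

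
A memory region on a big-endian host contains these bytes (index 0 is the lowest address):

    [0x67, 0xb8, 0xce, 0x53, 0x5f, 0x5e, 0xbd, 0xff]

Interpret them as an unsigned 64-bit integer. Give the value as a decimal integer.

Big-endian: lowest address holds the most-significant byte.
The bytes are already most-significant first: 0x67B8CE535F5EBDFF.
0x67B8CE535F5EBDFF = 7473950439098990079.

7473950439098990079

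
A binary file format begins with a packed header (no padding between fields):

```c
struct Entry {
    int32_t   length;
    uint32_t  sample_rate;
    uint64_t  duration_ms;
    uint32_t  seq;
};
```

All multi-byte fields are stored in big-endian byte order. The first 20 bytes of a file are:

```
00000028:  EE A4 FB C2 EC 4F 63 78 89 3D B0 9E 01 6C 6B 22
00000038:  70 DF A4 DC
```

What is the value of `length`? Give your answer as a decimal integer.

-291177534

`length` is the first field, at byte offset 0, occupying 4 bytes.
Bytes at offsets 0..3: EE A4 FB C2.
Big-endian stores the most-significant byte at the lowest address.
The bytes are already most-significant first: 0xEEA4FBC2.
Top bit is set, so as a signed 32-bit value this is 0xEEA4FBC2 − 2^32 = -291177534.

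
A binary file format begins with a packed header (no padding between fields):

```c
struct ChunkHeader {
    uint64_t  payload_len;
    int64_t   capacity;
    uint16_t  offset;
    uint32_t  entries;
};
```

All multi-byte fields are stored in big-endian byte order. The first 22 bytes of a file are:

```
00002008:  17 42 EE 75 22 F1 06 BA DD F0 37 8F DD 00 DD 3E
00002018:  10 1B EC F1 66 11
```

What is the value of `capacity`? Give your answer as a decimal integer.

`capacity` follows `payload_len` (8 bytes), so it starts at byte offset 8 and occupies 8 bytes.
Bytes at offsets 8..15: DD F0 37 8F DD 00 DD 3E.
Big-endian stores the most-significant byte at the lowest address.
The bytes are already most-significant first: 0xDDF0378FDD00DD3E.
Top bit is set, so as a signed 64-bit value this is 0xDDF0378FDD00DD3E − 2^64 = -2454400705889247938.

-2454400705889247938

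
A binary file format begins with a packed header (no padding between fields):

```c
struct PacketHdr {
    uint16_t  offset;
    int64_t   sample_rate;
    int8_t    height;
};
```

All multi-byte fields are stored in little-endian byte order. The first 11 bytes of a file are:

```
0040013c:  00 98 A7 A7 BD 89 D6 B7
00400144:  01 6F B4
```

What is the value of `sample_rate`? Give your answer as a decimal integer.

`sample_rate` follows `offset` (2 bytes), so it starts at byte offset 2 and occupies 8 bytes.
Bytes at offsets 2..9: A7 A7 BD 89 D6 B7 01 6F.
In little-endian order the low byte comes first in memory.
Reassemble most-significant byte first: 6F 01 B7 D6 89 BD A7 A7 → 0x6F01B7D689BDA7A7.
0x6F01B7D689BDA7A7 = 7998876545248503719.

7998876545248503719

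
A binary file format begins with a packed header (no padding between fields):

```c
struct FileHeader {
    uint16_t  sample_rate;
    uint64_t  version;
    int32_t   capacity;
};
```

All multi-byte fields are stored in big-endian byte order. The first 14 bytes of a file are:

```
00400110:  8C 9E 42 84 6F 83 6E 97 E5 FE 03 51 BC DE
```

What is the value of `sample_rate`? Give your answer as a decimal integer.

`sample_rate` is the first field, at byte offset 0, occupying 2 bytes.
Bytes at offsets 0..1: 8C 9E.
In big-endian order the high byte comes first in memory.
The bytes are already most-significant first: 0x8C9E.
0x8C9E = 35998.

35998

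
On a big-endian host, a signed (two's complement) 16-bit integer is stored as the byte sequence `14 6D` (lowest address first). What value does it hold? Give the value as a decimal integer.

5229

Big-endian stores the most-significant byte at the lowest address.
The bytes are already most-significant first: 0x146D.
0x146D = 5229.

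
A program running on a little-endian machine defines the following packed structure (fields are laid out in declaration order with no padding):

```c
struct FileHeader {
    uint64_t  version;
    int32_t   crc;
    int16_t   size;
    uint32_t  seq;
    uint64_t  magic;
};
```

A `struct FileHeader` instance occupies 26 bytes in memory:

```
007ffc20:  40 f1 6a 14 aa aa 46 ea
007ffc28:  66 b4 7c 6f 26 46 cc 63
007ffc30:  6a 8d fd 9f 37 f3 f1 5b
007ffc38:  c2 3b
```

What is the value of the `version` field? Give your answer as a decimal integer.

`version` is the first field, at byte offset 0, occupying 8 bytes.
Bytes at offsets 0..7: 40 F1 6A 14 AA AA 46 EA.
In little-endian order the low byte comes first in memory.
Reassemble most-significant byte first: EA 46 AA AA 14 6A F1 40 → 0xEA46AAAA146AF140.
0xEA46AAAA146AF140 = 16881367900708598080.

16881367900708598080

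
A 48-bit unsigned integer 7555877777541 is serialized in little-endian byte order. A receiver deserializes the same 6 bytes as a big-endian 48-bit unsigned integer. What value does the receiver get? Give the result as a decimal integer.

146442970586886

7555877777541 in 48-bit hexadecimal is 0x06DF3D693085.
Stored little-endian, the bytes at ascending addresses are 85 30 69 3D DF 06.
Read back as big-endian, the last byte is least significant, giving 0x8530693DDF06.
0x8530693DDF06 = 146442970586886.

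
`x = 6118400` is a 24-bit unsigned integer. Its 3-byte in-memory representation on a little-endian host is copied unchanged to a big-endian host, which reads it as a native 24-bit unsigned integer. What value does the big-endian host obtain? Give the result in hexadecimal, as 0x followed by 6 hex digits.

6118400 in 24-bit hexadecimal is 0x5D5C00.
Stored little-endian, the bytes at ascending addresses are 00 5C 5D.
Read back as big-endian, the last byte is least significant, giving 0x005C5D.

0x005C5D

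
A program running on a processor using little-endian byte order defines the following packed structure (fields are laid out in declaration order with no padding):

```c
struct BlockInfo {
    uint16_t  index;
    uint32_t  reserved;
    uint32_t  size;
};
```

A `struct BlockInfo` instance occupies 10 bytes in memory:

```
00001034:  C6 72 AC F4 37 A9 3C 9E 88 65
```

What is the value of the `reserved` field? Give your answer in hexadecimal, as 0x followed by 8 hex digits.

0xA937F4AC

`reserved` follows `index` (2 bytes), so it starts at byte offset 2 and occupies 4 bytes.
Bytes at offsets 2..5: AC F4 37 A9.
Little-endian stores the least-significant byte at the lowest address.
Reassemble most-significant byte first: A9 37 F4 AC → 0xA937F4AC.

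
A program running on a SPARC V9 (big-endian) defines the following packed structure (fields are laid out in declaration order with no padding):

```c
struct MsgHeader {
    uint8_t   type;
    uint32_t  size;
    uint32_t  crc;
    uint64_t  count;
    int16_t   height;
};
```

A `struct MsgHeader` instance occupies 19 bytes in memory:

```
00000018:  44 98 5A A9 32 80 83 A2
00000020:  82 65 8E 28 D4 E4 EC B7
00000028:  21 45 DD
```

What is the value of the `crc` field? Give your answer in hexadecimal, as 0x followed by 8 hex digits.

`crc` follows `type` (1 B), `size` (4 B), so it starts at offset 1 + 4 = 5 and occupies 4 bytes.
Bytes at offsets 5..8: 80 83 A2 82.
Big-endian stores the most-significant byte at the lowest address.
The bytes are already most-significant first: 0x8083A282.

0x8083A282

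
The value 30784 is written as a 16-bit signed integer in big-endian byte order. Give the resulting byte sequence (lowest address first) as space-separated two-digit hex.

30784 in hexadecimal, padded to 16 bits, is 0x7840.
Split into bytes (most-significant first): 78 40.
Big-endian: lowest address holds the most-significant byte.
So the memory order matches the most-significant-first order: 78 40.

78 40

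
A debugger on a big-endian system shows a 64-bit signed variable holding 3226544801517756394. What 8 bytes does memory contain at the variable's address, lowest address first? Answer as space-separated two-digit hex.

2C C6 FD 66 EA 59 5F EA

3226544801517756394 in hexadecimal, padded to 64 bits, is 0x2CC6FD66EA595FEA.
Split into bytes (most-significant first): 2C C6 FD 66 EA 59 5F EA.
In big-endian order the high byte comes first in memory.
So the memory order matches the most-significant-first order: 2C C6 FD 66 EA 59 5F EA.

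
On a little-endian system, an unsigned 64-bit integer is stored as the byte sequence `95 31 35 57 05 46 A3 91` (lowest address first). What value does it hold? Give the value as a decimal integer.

Little-endian: lowest address holds the least-significant byte.
Reassemble most-significant byte first: 91 A3 46 05 57 35 31 95 → 0x91A3460557353195.
0x91A3460557353195 = 10494308545455272341.

10494308545455272341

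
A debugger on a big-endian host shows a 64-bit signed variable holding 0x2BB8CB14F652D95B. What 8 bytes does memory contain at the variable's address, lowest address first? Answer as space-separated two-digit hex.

Split into bytes (most-significant first): 2B B8 CB 14 F6 52 D9 5B.
Big-endian stores the most-significant byte at the lowest address.
So the memory order matches the most-significant-first order: 2B B8 CB 14 F6 52 D9 5B.

2B B8 CB 14 F6 52 D9 5B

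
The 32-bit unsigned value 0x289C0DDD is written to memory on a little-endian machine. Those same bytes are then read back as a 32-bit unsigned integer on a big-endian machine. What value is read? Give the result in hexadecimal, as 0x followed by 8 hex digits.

0xDD0D9C28

Stored little-endian, the bytes at ascending addresses are DD 0D 9C 28.
Read back as big-endian, the last byte is least significant, giving 0xDD0D9C28.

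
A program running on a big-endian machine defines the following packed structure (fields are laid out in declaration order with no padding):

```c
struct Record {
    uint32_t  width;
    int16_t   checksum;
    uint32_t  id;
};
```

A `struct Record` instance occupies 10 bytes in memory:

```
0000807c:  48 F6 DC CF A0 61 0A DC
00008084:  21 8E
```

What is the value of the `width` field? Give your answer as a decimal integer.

`width` is the first field, at byte offset 0, occupying 4 bytes.
Bytes at offsets 0..3: 48 F6 DC CF.
In big-endian order the high byte comes first in memory.
The bytes are already most-significant first: 0x48F6DCCF.
0x48F6DCCF = 1224137935.

1224137935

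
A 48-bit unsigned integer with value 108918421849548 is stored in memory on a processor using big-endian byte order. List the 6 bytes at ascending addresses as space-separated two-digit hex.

108918421849548 in hexadecimal, padded to 48 bits, is 0x630F8BD805CC.
Split into bytes (most-significant first): 63 0F 8B D8 05 CC.
Big-endian: lowest address holds the most-significant byte.
So the memory order matches the most-significant-first order: 63 0F 8B D8 05 CC.

63 0F 8B D8 05 CC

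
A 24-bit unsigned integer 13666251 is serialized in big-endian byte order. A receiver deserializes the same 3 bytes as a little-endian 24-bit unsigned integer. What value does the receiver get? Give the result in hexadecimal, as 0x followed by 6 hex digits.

13666251 in 24-bit hexadecimal is 0xD087CB.
Stored big-endian, the bytes at ascending addresses are D0 87 CB.
Read back as little-endian, the first byte is least significant, giving 0xCB87D0.

0xCB87D0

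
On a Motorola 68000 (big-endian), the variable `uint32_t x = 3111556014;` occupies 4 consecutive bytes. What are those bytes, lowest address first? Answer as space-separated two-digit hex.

B9 76 93 AE

3111556014 in hexadecimal, padded to 32 bits, is 0xB97693AE.
Split into bytes (most-significant first): B9 76 93 AE.
Big-endian stores the most-significant byte at the lowest address.
So the memory order matches the most-significant-first order: B9 76 93 AE.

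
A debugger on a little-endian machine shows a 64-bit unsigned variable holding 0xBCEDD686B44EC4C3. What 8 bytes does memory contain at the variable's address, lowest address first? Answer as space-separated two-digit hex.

C3 C4 4E B4 86 D6 ED BC

Split into bytes (most-significant first): BC ED D6 86 B4 4E C4 C3.
Little-endian: lowest address holds the least-significant byte.
So at ascending addresses the bytes are C3 C4 4E B4 86 D6 ED BC.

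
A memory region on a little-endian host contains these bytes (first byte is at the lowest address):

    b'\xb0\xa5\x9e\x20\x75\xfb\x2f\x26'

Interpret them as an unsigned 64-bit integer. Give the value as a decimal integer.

Little-endian stores the least-significant byte at the lowest address.
Reassemble most-significant byte first: 26 2F FB 75 20 9E A5 B0 → 0x262FFB75209EA5B0.
0x262FFB75209EA5B0 = 2751694377823675824.

2751694377823675824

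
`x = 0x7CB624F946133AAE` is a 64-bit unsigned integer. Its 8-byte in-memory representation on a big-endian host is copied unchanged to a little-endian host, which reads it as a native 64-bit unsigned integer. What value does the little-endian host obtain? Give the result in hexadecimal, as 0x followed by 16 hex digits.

0xAE3A1346F924B67C

Stored big-endian, the bytes at ascending addresses are 7C B6 24 F9 46 13 3A AE.
Read back as little-endian, the first byte is least significant, giving 0xAE3A1346F924B67C.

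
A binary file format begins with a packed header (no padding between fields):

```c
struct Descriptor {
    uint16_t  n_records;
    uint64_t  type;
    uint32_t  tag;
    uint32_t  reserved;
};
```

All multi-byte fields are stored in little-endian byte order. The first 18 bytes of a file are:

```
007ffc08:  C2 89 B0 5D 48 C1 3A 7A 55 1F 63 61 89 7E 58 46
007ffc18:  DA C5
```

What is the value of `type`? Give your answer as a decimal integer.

`type` follows `n_records` (2 bytes), so it starts at byte offset 2 and occupies 8 bytes.
Bytes at offsets 2..9: B0 5D 48 C1 3A 7A 55 1F.
Little-endian: lowest address holds the least-significant byte.
Reassemble most-significant byte first: 1F 55 7A 3A C1 48 5D B0 → 0x1F557A3AC1485DB0.
0x1F557A3AC1485DB0 = 2257845180965608880.

2257845180965608880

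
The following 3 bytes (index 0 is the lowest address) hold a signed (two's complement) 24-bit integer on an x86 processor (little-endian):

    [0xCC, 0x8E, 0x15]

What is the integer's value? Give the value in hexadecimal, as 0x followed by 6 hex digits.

Little-endian: lowest address holds the least-significant byte.
Reassemble most-significant byte first: 15 8E CC → 0x158ECC.

0x158ECC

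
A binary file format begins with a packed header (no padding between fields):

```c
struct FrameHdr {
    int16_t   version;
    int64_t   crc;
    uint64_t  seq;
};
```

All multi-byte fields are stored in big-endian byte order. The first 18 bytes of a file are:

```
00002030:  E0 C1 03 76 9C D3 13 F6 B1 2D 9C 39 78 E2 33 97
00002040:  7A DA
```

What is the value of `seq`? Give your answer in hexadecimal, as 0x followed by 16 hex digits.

`seq` follows `version` (2 B), `crc` (8 B), so it starts at offset 2 + 8 = 10 and occupies 8 bytes.
Bytes at offsets 10..17: 9C 39 78 E2 33 97 7A DA.
In big-endian order the high byte comes first in memory.
The bytes are already most-significant first: 0x9C3978E233977ADA.

0x9C3978E233977ADA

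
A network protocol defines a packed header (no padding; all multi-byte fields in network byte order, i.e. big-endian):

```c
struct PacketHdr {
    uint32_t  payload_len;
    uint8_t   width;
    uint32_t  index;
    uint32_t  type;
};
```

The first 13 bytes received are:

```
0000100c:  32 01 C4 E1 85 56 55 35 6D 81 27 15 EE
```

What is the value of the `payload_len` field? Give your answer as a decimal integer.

838976737

`payload_len` is the first field, at byte offset 0, occupying 4 bytes.
Bytes at offsets 0..3: 32 01 C4 E1.
Big-endian: lowest address holds the most-significant byte.
The bytes are already most-significant first: 0x3201C4E1.
0x3201C4E1 = 838976737.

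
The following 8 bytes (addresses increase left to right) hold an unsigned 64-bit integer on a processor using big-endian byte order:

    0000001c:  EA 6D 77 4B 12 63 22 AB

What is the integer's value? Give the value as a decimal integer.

Big-endian: lowest address holds the most-significant byte.
The bytes are already most-significant first: 0xEA6D774B126322AB.
0xEA6D774B126322AB = 16892288941651337899.

16892288941651337899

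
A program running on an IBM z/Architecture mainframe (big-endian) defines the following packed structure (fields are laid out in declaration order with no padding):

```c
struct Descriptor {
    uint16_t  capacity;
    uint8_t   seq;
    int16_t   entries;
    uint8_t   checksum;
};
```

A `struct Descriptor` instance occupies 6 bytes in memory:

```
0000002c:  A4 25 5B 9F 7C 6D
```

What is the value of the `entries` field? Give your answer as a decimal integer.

-24708

`entries` follows `capacity` (2 B), `seq` (1 B), so it starts at offset 2 + 1 = 3 and occupies 2 bytes.
Bytes at offsets 3..4: 9F 7C.
In big-endian order the high byte comes first in memory.
The bytes are already most-significant first: 0x9F7C.
Top bit is set, so as a signed 16-bit value this is 0x9F7C − 2^16 = -24708.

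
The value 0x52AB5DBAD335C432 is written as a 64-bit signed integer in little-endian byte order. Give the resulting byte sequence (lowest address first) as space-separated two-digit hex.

Split into bytes (most-significant first): 52 AB 5D BA D3 35 C4 32.
Little-endian: lowest address holds the least-significant byte.
So at ascending addresses the bytes are 32 C4 35 D3 BA 5D AB 52.

32 C4 35 D3 BA 5D AB 52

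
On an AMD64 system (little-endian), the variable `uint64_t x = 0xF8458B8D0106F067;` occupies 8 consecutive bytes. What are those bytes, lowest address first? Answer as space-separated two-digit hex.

Split into bytes (most-significant first): F8 45 8B 8D 01 06 F0 67.
In little-endian order the low byte comes first in memory.
So at ascending addresses the bytes are 67 F0 06 01 8D 8B 45 F8.

67 F0 06 01 8D 8B 45 F8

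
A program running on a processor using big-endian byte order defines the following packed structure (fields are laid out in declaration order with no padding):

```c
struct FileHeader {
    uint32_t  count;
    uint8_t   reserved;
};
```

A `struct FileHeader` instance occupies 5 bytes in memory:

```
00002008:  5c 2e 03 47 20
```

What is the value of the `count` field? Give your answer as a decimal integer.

1546519367

`count` is the first field, at byte offset 0, occupying 4 bytes.
Bytes at offsets 0..3: 5C 2E 03 47.
Big-endian stores the most-significant byte at the lowest address.
The bytes are already most-significant first: 0x5C2E0347.
0x5C2E0347 = 1546519367.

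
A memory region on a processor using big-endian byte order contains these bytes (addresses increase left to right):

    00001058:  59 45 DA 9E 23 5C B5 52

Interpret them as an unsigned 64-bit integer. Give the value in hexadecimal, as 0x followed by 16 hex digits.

Big-endian stores the most-significant byte at the lowest address.
The bytes are already most-significant first: 0x5945DA9E235CB552.

0x5945DA9E235CB552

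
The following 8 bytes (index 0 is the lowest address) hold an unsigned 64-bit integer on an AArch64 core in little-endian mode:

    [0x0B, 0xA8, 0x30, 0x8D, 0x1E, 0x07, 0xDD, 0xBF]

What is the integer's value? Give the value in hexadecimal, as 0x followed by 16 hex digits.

Little-endian: lowest address holds the least-significant byte.
Reassemble most-significant byte first: BF DD 07 1E 8D 30 A8 0B → 0xBFDD071E8D30A80B.

0xBFDD071E8D30A80B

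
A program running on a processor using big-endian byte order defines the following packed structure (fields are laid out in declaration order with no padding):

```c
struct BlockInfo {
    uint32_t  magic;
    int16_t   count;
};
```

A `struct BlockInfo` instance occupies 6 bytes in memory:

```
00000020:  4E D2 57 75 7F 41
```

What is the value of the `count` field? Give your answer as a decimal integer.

`count` follows `magic` (4 bytes), so it starts at byte offset 4 and occupies 2 bytes.
Bytes at offsets 4..5: 7F 41.
Big-endian stores the most-significant byte at the lowest address.
The bytes are already most-significant first: 0x7F41.
0x7F41 = 32577.

32577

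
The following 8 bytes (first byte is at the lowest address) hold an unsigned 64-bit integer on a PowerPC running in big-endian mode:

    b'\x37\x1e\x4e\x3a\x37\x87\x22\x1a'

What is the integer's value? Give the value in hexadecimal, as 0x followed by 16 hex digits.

In big-endian order the high byte comes first in memory.
The bytes are already most-significant first: 0x371E4E3A3787221A.

0x371E4E3A3787221A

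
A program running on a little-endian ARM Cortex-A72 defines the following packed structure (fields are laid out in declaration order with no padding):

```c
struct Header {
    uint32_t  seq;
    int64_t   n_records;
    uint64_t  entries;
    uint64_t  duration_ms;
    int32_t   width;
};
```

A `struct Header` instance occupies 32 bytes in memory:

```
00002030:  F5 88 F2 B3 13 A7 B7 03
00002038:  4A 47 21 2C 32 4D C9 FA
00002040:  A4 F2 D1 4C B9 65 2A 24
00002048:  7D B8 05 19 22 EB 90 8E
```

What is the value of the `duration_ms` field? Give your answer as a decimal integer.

`duration_ms` follows `seq` (4 B), `n_records` (8 B), `entries` (8 B), so it starts at offset 4 + 8 + 8 = 20 and occupies 8 bytes.
Bytes at offsets 20..27: B9 65 2A 24 7D B8 05 19.
In little-endian order the low byte comes first in memory.
Reassemble most-significant byte first: 19 05 B8 7D 24 2A 65 B9 → 0x1905B87D242A65B9.
0x1905B87D242A65B9 = 1803050073448932793.

1803050073448932793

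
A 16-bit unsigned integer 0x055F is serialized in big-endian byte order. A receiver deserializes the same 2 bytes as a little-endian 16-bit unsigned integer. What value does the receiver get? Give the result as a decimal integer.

Stored big-endian, the bytes at ascending addresses are 05 5F.
Read back as little-endian, the first byte is least significant, giving 0x5F05.
0x5F05 = 24325.

24325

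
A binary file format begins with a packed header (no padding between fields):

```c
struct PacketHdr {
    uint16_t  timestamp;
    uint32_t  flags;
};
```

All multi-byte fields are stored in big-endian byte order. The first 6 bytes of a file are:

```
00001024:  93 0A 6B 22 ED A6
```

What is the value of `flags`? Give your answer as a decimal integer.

1797451174

`flags` follows `timestamp` (2 bytes), so it starts at byte offset 2 and occupies 4 bytes.
Bytes at offsets 2..5: 6B 22 ED A6.
Big-endian: lowest address holds the most-significant byte.
The bytes are already most-significant first: 0x6B22EDA6.
0x6B22EDA6 = 1797451174.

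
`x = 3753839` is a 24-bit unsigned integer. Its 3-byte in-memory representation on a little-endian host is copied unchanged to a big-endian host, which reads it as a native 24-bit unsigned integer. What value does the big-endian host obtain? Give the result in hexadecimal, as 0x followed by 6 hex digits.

0x6F4739

3753839 in 24-bit hexadecimal is 0x39476F.
Stored little-endian, the bytes at ascending addresses are 6F 47 39.
Read back as big-endian, the last byte is least significant, giving 0x6F4739.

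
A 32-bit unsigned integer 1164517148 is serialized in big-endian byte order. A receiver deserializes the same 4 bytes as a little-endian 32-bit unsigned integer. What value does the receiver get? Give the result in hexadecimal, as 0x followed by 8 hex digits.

1164517148 in 32-bit hexadecimal is 0x45691F1C.
Stored big-endian, the bytes at ascending addresses are 45 69 1F 1C.
Read back as little-endian, the first byte is least significant, giving 0x1C1F6945.

0x1C1F6945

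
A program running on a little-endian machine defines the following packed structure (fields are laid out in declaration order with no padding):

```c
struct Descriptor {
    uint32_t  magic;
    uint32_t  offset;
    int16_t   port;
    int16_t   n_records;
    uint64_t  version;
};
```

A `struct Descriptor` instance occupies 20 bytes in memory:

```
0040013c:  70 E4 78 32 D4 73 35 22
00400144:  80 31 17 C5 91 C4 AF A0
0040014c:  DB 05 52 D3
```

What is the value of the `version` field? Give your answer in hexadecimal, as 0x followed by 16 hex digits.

0xD35205DBA0AFC491

`version` follows `magic` (4 B), `offset` (4 B), `port` (2 B), `n_records` (2 B), so it starts at offset 4 + 4 + 2 + 2 = 12 and occupies 8 bytes.
Bytes at offsets 12..19: 91 C4 AF A0 DB 05 52 D3.
Little-endian: lowest address holds the least-significant byte.
Reassemble most-significant byte first: D3 52 05 DB A0 AF C4 91 → 0xD35205DBA0AFC491.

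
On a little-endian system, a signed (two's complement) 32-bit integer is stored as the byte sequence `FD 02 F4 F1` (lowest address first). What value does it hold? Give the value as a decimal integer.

Little-endian stores the least-significant byte at the lowest address.
Reassemble most-significant byte first: F1 F4 02 FD → 0xF1F402FD.
Top bit is set, so as a signed 32-bit value this is 0xF1F402FD − 2^32 = -235666691.

-235666691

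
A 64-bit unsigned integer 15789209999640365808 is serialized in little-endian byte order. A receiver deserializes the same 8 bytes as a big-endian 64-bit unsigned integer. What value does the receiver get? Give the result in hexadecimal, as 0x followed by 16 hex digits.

0xF00A9C00D78A1EDB

15789209999640365808 in 64-bit hexadecimal is 0xDB1E8AD7009C0AF0.
Stored little-endian, the bytes at ascending addresses are F0 0A 9C 00 D7 8A 1E DB.
Read back as big-endian, the last byte is least significant, giving 0xF00A9C00D78A1EDB.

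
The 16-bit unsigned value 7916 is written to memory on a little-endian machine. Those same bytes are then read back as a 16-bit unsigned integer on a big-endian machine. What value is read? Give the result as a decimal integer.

60446

7916 in 16-bit hexadecimal is 0x1EEC.
Stored little-endian, the bytes at ascending addresses are EC 1E.
Read back as big-endian, the last byte is least significant, giving 0xEC1E.
0xEC1E = 60446.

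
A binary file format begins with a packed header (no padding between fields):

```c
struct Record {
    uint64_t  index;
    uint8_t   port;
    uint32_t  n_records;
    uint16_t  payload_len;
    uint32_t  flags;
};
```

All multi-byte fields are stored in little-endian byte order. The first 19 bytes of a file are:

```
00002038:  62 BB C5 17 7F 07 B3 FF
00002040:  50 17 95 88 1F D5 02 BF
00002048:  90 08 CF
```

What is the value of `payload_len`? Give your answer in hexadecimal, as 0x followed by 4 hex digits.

`payload_len` follows `index` (8 B), `port` (1 B), `n_records` (4 B), so it starts at offset 8 + 1 + 4 = 13 and occupies 2 bytes.
Bytes at offsets 13..14: D5 02.
Little-endian stores the least-significant byte at the lowest address.
Reassemble most-significant byte first: 02 D5 → 0x02D5.

0x02D5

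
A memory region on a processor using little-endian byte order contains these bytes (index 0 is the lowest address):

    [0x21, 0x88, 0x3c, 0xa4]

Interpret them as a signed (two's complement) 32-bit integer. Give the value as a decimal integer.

Little-endian: lowest address holds the least-significant byte.
Reassemble most-significant byte first: A4 3C 88 21 → 0xA43C8821.
Top bit is set, so as a signed 32-bit value this is 0xA43C8821 − 2^32 = -1539536863.

-1539536863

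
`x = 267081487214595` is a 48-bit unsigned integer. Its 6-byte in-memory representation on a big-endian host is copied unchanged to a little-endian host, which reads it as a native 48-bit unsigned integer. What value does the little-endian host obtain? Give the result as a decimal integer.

4295701424370

267081487214595 in 48-bit hexadecimal is 0xF2E8C12BE803.
Stored big-endian, the bytes at ascending addresses are F2 E8 C1 2B E8 03.
Read back as little-endian, the first byte is least significant, giving 0x03E82BC1E8F2.
0x03E82BC1E8F2 = 4295701424370.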